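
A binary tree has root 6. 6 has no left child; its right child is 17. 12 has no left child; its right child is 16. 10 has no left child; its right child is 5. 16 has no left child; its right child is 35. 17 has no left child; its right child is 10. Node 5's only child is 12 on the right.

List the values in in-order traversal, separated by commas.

6, 17, 10, 5, 12, 16, 35

In-order visits the left subtree, then the node, then the right subtree.
At 6: no left child.
Visit 6.
At 6: go right to 17.
  At 17: no left child.
  Visit 17.
  At 17: go right to 10.
    At 10: no left child.
    Visit 10.
    At 10: go right to 5.
      At 5: no left child.
      Visit 5.
      At 5: go right to 12.
        At 12: no left child.
        Visit 12.
        At 12: go right to 16.
          At 16: no left child.
          Visit 16.
          At 16: go right to 35.
            35 is a leaf — visit 35.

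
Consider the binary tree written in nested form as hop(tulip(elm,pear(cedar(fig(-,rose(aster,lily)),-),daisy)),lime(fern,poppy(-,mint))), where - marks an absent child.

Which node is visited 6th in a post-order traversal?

Post-order visits the left subtree, then the right subtree, then the node.
At hop: go left to tulip.
  At tulip: go left to elm.
    elm is a leaf — visit elm.
  At tulip: go right to pear.
    At pear: go left to cedar.
      At cedar: go left to fig.
        At fig: no left child.
        At fig: go right to rose.
          At rose: go left to aster.
            aster is a leaf — visit aster.
          At rose: go right to lily.
            lily is a leaf — visit lily.
          Visit rose.
        Visit fig.
      At cedar: no right child.
      Visit cedar.
    At pear: go right to daisy.
      daisy is a leaf — visit daisy.
    Visit pear.
  Visit tulip.
At hop: go right to lime.
  At lime: go left to fern.
    fern is a leaf — visit fern.
  At lime: go right to poppy.
    At poppy: no left child.
    At poppy: go right to mint.
      mint is a leaf — visit mint.
    Visit poppy.
  Visit lime.
Visit hop.
Full post-order sequence: elm, aster, lily, rose, fig, cedar, daisy, pear, tulip, fern, mint, poppy, lime, hop.

cedar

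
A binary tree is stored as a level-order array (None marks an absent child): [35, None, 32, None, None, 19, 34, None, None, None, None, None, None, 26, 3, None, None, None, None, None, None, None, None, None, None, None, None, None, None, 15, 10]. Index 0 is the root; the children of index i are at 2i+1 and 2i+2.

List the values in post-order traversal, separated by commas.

Post-order visits the left subtree, then the right subtree, then the node.
At 35: no left child.
At 35: go right to 32.
  At 32: go left to 19.
    19 is a leaf — visit 19.
  At 32: go right to 34.
    At 34: go left to 26.
      26 is a leaf — visit 26.
    At 34: go right to 3.
      At 3: go left to 15.
        15 is a leaf — visit 15.
      At 3: go right to 10.
        10 is a leaf — visit 10.
      Visit 3.
    Visit 34.
  Visit 32.
Visit 35.

19, 26, 15, 10, 3, 34, 32, 35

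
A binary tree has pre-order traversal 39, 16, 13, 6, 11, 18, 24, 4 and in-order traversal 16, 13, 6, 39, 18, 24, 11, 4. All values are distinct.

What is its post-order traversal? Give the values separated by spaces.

6 13 16 24 18 4 11 39

The first element of pre-order is the root; it splits in-order into left and right subtrees.
Root 39: left subtree has 3 nodes {16, 13, 6}, right has 4 {18, 24, 11, 4}.
  Root 16: left subtree has 0 nodes { }, right has 2 {13, 6}.
    Root 13: left subtree has 0 nodes { }, right has 1 {6}.
  Root 11: left subtree has 2 nodes {18, 24}, right has 1 {4}.
    Root 18: left subtree has 0 nodes { }, right has 1 {24}.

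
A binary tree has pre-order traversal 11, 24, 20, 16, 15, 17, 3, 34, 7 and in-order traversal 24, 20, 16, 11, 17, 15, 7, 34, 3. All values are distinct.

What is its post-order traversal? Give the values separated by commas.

The first element of pre-order is the root; it splits in-order into left and right subtrees.
Root 11: left subtree has 3 nodes {24, 20, 16}, right has 5 {17, 15, 7, 34, 3}.
  Root 24: left subtree has 0 nodes { }, right has 2 {20, 16}.
    Root 20: left subtree has 0 nodes { }, right has 1 {16}.
  Root 15: left subtree has 1 node {17}, right has 3 {7, 34, 3}.
    Root 3: left subtree has 2 nodes {7, 34}, right has 0 { }.
      Root 34: left subtree has 1 node {7}, right has 0 { }.

16, 20, 24, 17, 7, 34, 3, 15, 11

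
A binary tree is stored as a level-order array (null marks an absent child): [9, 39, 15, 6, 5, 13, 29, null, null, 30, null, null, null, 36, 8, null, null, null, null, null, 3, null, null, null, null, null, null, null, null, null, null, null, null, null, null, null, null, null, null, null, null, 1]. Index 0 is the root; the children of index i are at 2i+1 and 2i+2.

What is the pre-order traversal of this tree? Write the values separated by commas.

9, 39, 6, 5, 30, 3, 1, 15, 13, 29, 36, 8

Pre-order visits the node, then its left subtree, then its right subtree.
Visit 9.
At 9: go left to 39.
  Visit 39.
  At 39: go left to 6.
    6 is a leaf — visit 6.
  At 39: go right to 5.
    Visit 5.
    At 5: go left to 30.
      Visit 30.
      At 30: no left child.
      At 30: go right to 3.
        Visit 3.
        At 3: go left to 1.
          1 is a leaf — visit 1.
        At 3: no right child.
    At 5: no right child.
At 9: go right to 15.
  Visit 15.
  At 15: go left to 13.
    13 is a leaf — visit 13.
  At 15: go right to 29.
    Visit 29.
    At 29: go left to 36.
      36 is a leaf — visit 36.
    At 29: go right to 8.
      8 is a leaf — visit 8.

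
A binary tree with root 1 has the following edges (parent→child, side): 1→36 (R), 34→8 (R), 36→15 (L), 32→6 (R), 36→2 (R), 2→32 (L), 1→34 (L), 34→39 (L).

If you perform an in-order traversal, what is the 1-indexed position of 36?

6

In-order visits the left subtree, then the node, then the right subtree.
At 1: go left to 34.
  At 34: go left to 39.
    39 is a leaf — visit 39.
  Visit 34.
  At 34: go right to 8.
    8 is a leaf — visit 8.
Visit 1.
At 1: go right to 36.
  At 36: go left to 15.
    15 is a leaf — visit 15.
  Visit 36.
  At 36: go right to 2.
    At 2: go left to 32.
      At 32: no left child.
      Visit 32.
      At 32: go right to 6.
        6 is a leaf — visit 6.
    Visit 2.
    At 2: no right child.
Full in-order sequence: 39, 34, 8, 1, 15, 36, 32, 6, 2.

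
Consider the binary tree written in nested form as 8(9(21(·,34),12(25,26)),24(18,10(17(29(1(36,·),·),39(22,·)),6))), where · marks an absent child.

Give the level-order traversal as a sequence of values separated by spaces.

Level-order visits nodes level by level from the root, left to right within each level.
Level 0: 8
Level 1: 9, 24
Level 2: 21, 12, 18, 10
Level 3: 34, 25, 26, 17, 6
Level 4: 29, 39
Level 5: 1, 22
Level 6: 36

8 9 24 21 12 18 10 34 25 26 17 6 29 39 1 22 36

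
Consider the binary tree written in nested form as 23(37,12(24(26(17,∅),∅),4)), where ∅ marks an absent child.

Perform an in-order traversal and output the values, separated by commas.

37, 23, 17, 26, 24, 12, 4

In-order visits the left subtree, then the node, then the right subtree.
At 23: go left to 37.
  37 is a leaf — visit 37.
Visit 23.
At 23: go right to 12.
  At 12: go left to 24.
    At 24: go left to 26.
      At 26: go left to 17.
        17 is a leaf — visit 17.
      Visit 26.
      At 26: no right child.
    Visit 24.
    At 24: no right child.
  Visit 12.
  At 12: go right to 4.
    4 is a leaf — visit 4.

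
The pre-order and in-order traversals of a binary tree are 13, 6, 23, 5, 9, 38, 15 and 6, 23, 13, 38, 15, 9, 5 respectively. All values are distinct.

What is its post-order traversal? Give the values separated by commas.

The first element of pre-order is the root; it splits in-order into left and right subtrees.
Root 13: left subtree has 2 nodes {6, 23}, right has 4 {38, 15, 9, 5}.
  Root 6: left subtree has 0 nodes { }, right has 1 {23}.
  Root 5: left subtree has 3 nodes {38, 15, 9}, right has 0 { }.
    Root 9: left subtree has 2 nodes {38, 15}, right has 0 { }.
      Root 38: left subtree has 0 nodes { }, right has 1 {15}.

23, 6, 15, 38, 9, 5, 13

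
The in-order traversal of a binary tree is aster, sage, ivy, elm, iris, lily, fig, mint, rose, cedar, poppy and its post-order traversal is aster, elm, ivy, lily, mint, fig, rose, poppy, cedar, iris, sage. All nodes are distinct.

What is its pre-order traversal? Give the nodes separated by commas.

sage, aster, iris, ivy, elm, cedar, rose, fig, lily, mint, poppy

The last element of post-order is the root; it splits in-order into left and right subtrees.
Root sage: left subtree has 1 node {aster}, right has 9 {ivy, elm, iris, lily, fig, mint, rose, cedar, poppy}.
  Root iris: left subtree has 2 nodes {ivy, elm}, right has 6 {lily, fig, mint, rose, cedar, poppy}.
    Root ivy: left subtree has 0 nodes { }, right has 1 {elm}.
    Root cedar: left subtree has 4 nodes {lily, fig, mint, rose}, right has 1 {poppy}.
      Root rose: left subtree has 3 nodes {lily, fig, mint}, right has 0 { }.
        Root fig: left subtree has 1 node {lily}, right has 1 {mint}.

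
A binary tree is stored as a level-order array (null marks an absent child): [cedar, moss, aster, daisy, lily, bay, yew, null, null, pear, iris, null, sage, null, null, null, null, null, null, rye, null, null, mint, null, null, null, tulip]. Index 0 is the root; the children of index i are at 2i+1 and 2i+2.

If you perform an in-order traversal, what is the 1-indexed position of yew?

In-order visits the left subtree, then the node, then the right subtree.
At cedar: go left to moss.
  At moss: go left to daisy.
    daisy is a leaf — visit daisy.
  Visit moss.
  At moss: go right to lily.
    At lily: go left to pear.
      At pear: go left to rye.
        rye is a leaf — visit rye.
      Visit pear.
      At pear: no right child.
    Visit lily.
    At lily: go right to iris.
      At iris: no left child.
      Visit iris.
      At iris: go right to mint.
        mint is a leaf — visit mint.
Visit cedar.
At cedar: go right to aster.
  At aster: go left to bay.
    At bay: no left child.
    Visit bay.
    At bay: go right to sage.
      At sage: no left child.
      Visit sage.
      At sage: go right to tulip.
        tulip is a leaf — visit tulip.
  Visit aster.
  At aster: go right to yew.
    yew is a leaf — visit yew.
Full in-order sequence: daisy, moss, rye, pear, lily, iris, mint, cedar, bay, sage, tulip, aster, yew.

13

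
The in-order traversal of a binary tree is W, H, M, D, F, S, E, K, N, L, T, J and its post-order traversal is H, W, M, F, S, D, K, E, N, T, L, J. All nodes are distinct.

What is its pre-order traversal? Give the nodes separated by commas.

The last element of post-order is the root; it splits in-order into left and right subtrees.
Root J: left subtree has 11 nodes {W, H, M, D, F, S, E, K, N, L, T}, right has 0 { }.
  Root L: left subtree has 9 nodes {W, H, M, D, F, S, E, K, N}, right has 1 {T}.
    Root N: left subtree has 8 nodes {W, H, M, D, F, S, E, K}, right has 0 { }.
      Root E: left subtree has 6 nodes {W, H, M, D, F, S}, right has 1 {K}.
        Root D: left subtree has 3 nodes {W, H, M}, right has 2 {F, S}.
          Root M: left subtree has 2 nodes {W, H}, right has 0 { }.
            Root W: left subtree has 0 nodes { }, right has 1 {H}.
          Root S: left subtree has 1 node {F}, right has 0 { }.

J, L, N, E, D, M, W, H, S, F, K, T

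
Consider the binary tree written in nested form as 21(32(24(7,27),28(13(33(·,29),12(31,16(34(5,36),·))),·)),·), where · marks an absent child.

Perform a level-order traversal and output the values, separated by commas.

Level-order visits nodes level by level from the root, left to right within each level.
Level 0: 21
Level 1: 32
Level 2: 24, 28
Level 3: 7, 27, 13
Level 4: 33, 12
Level 5: 29, 31, 16
Level 6: 34
Level 7: 5, 36

21, 32, 24, 28, 7, 27, 13, 33, 12, 29, 31, 16, 34, 5, 36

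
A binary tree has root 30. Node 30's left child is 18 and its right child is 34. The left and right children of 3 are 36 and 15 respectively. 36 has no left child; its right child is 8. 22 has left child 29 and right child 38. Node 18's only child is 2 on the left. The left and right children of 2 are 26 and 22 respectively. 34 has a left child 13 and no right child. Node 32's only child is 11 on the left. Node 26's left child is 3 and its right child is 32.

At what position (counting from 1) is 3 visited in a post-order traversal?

Post-order visits the left subtree, then the right subtree, then the node.
At 30: go left to 18.
  At 18: go left to 2.
    At 2: go left to 26.
      At 26: go left to 3.
        At 3: go left to 36.
          At 36: no left child.
          At 36: go right to 8.
            8 is a leaf — visit 8.
          Visit 36.
        At 3: go right to 15.
          15 is a leaf — visit 15.
        Visit 3.
      At 26: go right to 32.
        At 32: go left to 11.
          11 is a leaf — visit 11.
        At 32: no right child.
        Visit 32.
      Visit 26.
    At 2: go right to 22.
      At 22: go left to 29.
        29 is a leaf — visit 29.
      At 22: go right to 38.
        38 is a leaf — visit 38.
      Visit 22.
    Visit 2.
  At 18: no right child.
  Visit 18.
At 30: go right to 34.
  At 34: go left to 13.
    13 is a leaf — visit 13.
  At 34: no right child.
  Visit 34.
Visit 30.
Full post-order sequence: 8, 36, 15, 3, 11, 32, 26, 29, 38, 22, 2, 18, 13, 34, 30.

4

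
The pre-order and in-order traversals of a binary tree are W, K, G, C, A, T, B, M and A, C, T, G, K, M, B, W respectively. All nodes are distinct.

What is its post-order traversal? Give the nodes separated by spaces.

A T C G M B K W

The first element of pre-order is the root; it splits in-order into left and right subtrees.
Root W: left subtree has 7 nodes {A, C, T, G, K, M, B}, right has 0 { }.
  Root K: left subtree has 4 nodes {A, C, T, G}, right has 2 {M, B}.
    Root G: left subtree has 3 nodes {A, C, T}, right has 0 { }.
      Root C: left subtree has 1 node {A}, right has 1 {T}.
    Root B: left subtree has 1 node {M}, right has 0 { }.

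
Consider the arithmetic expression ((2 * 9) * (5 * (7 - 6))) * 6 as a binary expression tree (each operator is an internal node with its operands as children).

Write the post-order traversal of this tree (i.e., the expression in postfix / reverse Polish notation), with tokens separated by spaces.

2 9 * 5 7 6 - * * 6 *

Post-order on an expression tree gives postfix notation: for each operator, emit left operand, right operand, then the operator.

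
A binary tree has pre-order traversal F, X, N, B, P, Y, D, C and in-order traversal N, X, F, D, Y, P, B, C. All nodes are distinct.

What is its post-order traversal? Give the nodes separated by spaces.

N X D Y P C B F

The first element of pre-order is the root; it splits in-order into left and right subtrees.
Root F: left subtree has 2 nodes {N, X}, right has 5 {D, Y, P, B, C}.
  Root X: left subtree has 1 node {N}, right has 0 { }.
  Root B: left subtree has 3 nodes {D, Y, P}, right has 1 {C}.
    Root P: left subtree has 2 nodes {D, Y}, right has 0 { }.
      Root Y: left subtree has 1 node {D}, right has 0 { }.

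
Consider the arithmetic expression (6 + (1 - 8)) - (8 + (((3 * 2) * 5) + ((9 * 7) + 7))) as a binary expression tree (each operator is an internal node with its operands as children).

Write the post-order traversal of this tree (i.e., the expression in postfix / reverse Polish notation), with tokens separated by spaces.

6 1 8 - + 8 3 2 * 5 * 9 7 * 7 + + + -

Post-order on an expression tree gives postfix notation: for each operator, emit left operand, right operand, then the operator.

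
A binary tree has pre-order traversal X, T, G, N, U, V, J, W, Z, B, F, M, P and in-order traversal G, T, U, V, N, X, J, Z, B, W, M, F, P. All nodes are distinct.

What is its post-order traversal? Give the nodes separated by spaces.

The first element of pre-order is the root; it splits in-order into left and right subtrees.
Root X: left subtree has 5 nodes {G, T, U, V, N}, right has 7 {J, Z, B, W, M, F, P}.
  Root T: left subtree has 1 node {G}, right has 3 {U, V, N}.
    Root N: left subtree has 2 nodes {U, V}, right has 0 { }.
      Root U: left subtree has 0 nodes { }, right has 1 {V}.
  Root J: left subtree has 0 nodes { }, right has 6 {Z, B, W, M, F, P}.
    Root W: left subtree has 2 nodes {Z, B}, right has 3 {M, F, P}.
      Root Z: left subtree has 0 nodes { }, right has 1 {B}.
      Root F: left subtree has 1 node {M}, right has 1 {P}.

G V U N T B Z M P F W J X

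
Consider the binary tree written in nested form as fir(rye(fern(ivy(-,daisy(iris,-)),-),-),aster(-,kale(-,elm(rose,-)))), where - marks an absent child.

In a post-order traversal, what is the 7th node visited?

Post-order visits the left subtree, then the right subtree, then the node.
At fir: go left to rye.
  At rye: go left to fern.
    At fern: go left to ivy.
      At ivy: no left child.
      At ivy: go right to daisy.
        At daisy: go left to iris.
          iris is a leaf — visit iris.
        At daisy: no right child.
        Visit daisy.
      Visit ivy.
    At fern: no right child.
    Visit fern.
  At rye: no right child.
  Visit rye.
At fir: go right to aster.
  At aster: no left child.
  At aster: go right to kale.
    At kale: no left child.
    At kale: go right to elm.
      At elm: go left to rose.
        rose is a leaf — visit rose.
      At elm: no right child.
      Visit elm.
    Visit kale.
  Visit aster.
Visit fir.
Full post-order sequence: iris, daisy, ivy, fern, rye, rose, elm, kale, aster, fir.

elm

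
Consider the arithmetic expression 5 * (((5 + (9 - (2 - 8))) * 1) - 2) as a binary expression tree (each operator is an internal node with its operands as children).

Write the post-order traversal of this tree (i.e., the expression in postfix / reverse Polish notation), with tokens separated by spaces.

5 5 9 2 8 - - + 1 * 2 - *

Post-order on an expression tree gives postfix notation: for each operator, emit left operand, right operand, then the operator.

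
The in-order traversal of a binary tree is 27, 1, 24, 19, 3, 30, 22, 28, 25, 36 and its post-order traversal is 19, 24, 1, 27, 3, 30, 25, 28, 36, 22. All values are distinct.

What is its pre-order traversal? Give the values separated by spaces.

22 30 3 27 1 24 19 36 28 25

The last element of post-order is the root; it splits in-order into left and right subtrees.
Root 22: left subtree has 6 nodes {27, 1, 24, 19, 3, 30}, right has 3 {28, 25, 36}.
  Root 30: left subtree has 5 nodes {27, 1, 24, 19, 3}, right has 0 { }.
    Root 3: left subtree has 4 nodes {27, 1, 24, 19}, right has 0 { }.
      Root 27: left subtree has 0 nodes { }, right has 3 {1, 24, 19}.
        Root 1: left subtree has 0 nodes { }, right has 2 {24, 19}.
          Root 24: left subtree has 0 nodes { }, right has 1 {19}.
  Root 36: left subtree has 2 nodes {28, 25}, right has 0 { }.
    Root 28: left subtree has 0 nodes { }, right has 1 {25}.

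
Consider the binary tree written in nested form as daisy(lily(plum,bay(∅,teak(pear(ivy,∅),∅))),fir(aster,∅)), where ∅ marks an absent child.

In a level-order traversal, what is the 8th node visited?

Level-order visits nodes level by level from the root, left to right within each level.
Level 0: daisy
Level 1: lily, fir
Level 2: plum, bay, aster
Level 3: teak
Level 4: pear
Level 5: ivy
Full level-order sequence: daisy, lily, fir, plum, bay, aster, teak, pear, ivy.

pear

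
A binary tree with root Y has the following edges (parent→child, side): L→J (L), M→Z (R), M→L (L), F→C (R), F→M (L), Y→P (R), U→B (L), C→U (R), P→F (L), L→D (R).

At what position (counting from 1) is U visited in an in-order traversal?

In-order visits the left subtree, then the node, then the right subtree.
At Y: no left child.
Visit Y.
At Y: go right to P.
  At P: go left to F.
    At F: go left to M.
      At M: go left to L.
        At L: go left to J.
          J is a leaf — visit J.
        Visit L.
        At L: go right to D.
          D is a leaf — visit D.
      Visit M.
      At M: go right to Z.
        Z is a leaf — visit Z.
    Visit F.
    At F: go right to C.
      At C: no left child.
      Visit C.
      At C: go right to U.
        At U: go left to B.
          B is a leaf — visit B.
        Visit U.
        At U: no right child.
  Visit P.
  At P: no right child.
Full in-order sequence: Y, J, L, D, M, Z, F, C, B, U, P.

10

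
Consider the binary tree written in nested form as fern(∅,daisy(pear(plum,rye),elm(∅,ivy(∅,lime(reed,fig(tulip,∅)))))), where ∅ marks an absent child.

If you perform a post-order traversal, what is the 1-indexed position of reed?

Post-order visits the left subtree, then the right subtree, then the node.
At fern: no left child.
At fern: go right to daisy.
  At daisy: go left to pear.
    At pear: go left to plum.
      plum is a leaf — visit plum.
    At pear: go right to rye.
      rye is a leaf — visit rye.
    Visit pear.
  At daisy: go right to elm.
    At elm: no left child.
    At elm: go right to ivy.
      At ivy: no left child.
      At ivy: go right to lime.
        At lime: go left to reed.
          reed is a leaf — visit reed.
        At lime: go right to fig.
          At fig: go left to tulip.
            tulip is a leaf — visit tulip.
          At fig: no right child.
          Visit fig.
        Visit lime.
      Visit ivy.
    Visit elm.
  Visit daisy.
Visit fern.
Full post-order sequence: plum, rye, pear, reed, tulip, fig, lime, ivy, elm, daisy, fern.

4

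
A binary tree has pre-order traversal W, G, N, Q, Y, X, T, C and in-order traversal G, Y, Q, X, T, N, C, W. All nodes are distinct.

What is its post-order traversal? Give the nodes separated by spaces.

The first element of pre-order is the root; it splits in-order into left and right subtrees.
Root W: left subtree has 7 nodes {G, Y, Q, X, T, N, C}, right has 0 { }.
  Root G: left subtree has 0 nodes { }, right has 6 {Y, Q, X, T, N, C}.
    Root N: left subtree has 4 nodes {Y, Q, X, T}, right has 1 {C}.
      Root Q: left subtree has 1 node {Y}, right has 2 {X, T}.
        Root X: left subtree has 0 nodes { }, right has 1 {T}.

Y T X Q C N G W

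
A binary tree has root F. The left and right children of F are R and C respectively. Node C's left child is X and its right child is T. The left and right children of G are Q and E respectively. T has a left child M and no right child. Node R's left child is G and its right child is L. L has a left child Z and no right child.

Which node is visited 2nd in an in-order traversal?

G

In-order visits the left subtree, then the node, then the right subtree.
At F: go left to R.
  At R: go left to G.
    At G: go left to Q.
      Q is a leaf — visit Q.
    Visit G.
    At G: go right to E.
      E is a leaf — visit E.
  Visit R.
  At R: go right to L.
    At L: go left to Z.
      Z is a leaf — visit Z.
    Visit L.
    At L: no right child.
Visit F.
At F: go right to C.
  At C: go left to X.
    X is a leaf — visit X.
  Visit C.
  At C: go right to T.
    At T: go left to M.
      M is a leaf — visit M.
    Visit T.
    At T: no right child.
Full in-order sequence: Q, G, E, R, Z, L, F, X, C, M, T.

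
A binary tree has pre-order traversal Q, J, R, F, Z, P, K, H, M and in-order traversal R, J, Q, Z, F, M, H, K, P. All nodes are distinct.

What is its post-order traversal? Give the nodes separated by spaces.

R J Z M H K P F Q

The first element of pre-order is the root; it splits in-order into left and right subtrees.
Root Q: left subtree has 2 nodes {R, J}, right has 6 {Z, F, M, H, K, P}.
  Root J: left subtree has 1 node {R}, right has 0 { }.
  Root F: left subtree has 1 node {Z}, right has 4 {M, H, K, P}.
    Root P: left subtree has 3 nodes {M, H, K}, right has 0 { }.
      Root K: left subtree has 2 nodes {M, H}, right has 0 { }.
        Root H: left subtree has 1 node {M}, right has 0 { }.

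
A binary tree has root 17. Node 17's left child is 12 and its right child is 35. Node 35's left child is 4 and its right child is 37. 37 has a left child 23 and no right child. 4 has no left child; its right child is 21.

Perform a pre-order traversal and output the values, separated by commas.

Pre-order visits the node, then its left subtree, then its right subtree.
Visit 17.
At 17: go left to 12.
  12 is a leaf — visit 12.
At 17: go right to 35.
  Visit 35.
  At 35: go left to 4.
    Visit 4.
    At 4: no left child.
    At 4: go right to 21.
      21 is a leaf — visit 21.
  At 35: go right to 37.
    Visit 37.
    At 37: go left to 23.
      23 is a leaf — visit 23.
    At 37: no right child.

17, 12, 35, 4, 21, 37, 23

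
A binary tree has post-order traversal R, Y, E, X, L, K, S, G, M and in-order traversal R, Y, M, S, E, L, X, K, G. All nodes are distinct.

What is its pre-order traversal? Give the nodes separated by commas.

The last element of post-order is the root; it splits in-order into left and right subtrees.
Root M: left subtree has 2 nodes {R, Y}, right has 6 {S, E, L, X, K, G}.
  Root Y: left subtree has 1 node {R}, right has 0 { }.
  Root G: left subtree has 5 nodes {S, E, L, X, K}, right has 0 { }.
    Root S: left subtree has 0 nodes { }, right has 4 {E, L, X, K}.
      Root K: left subtree has 3 nodes {E, L, X}, right has 0 { }.
        Root L: left subtree has 1 node {E}, right has 1 {X}.

M, Y, R, G, S, K, L, E, X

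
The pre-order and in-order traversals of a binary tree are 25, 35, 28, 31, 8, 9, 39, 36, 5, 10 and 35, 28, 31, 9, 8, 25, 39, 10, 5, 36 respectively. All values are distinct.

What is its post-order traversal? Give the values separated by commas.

9, 8, 31, 28, 35, 10, 5, 36, 39, 25

The first element of pre-order is the root; it splits in-order into left and right subtrees.
Root 25: left subtree has 5 nodes {35, 28, 31, 9, 8}, right has 4 {39, 10, 5, 36}.
  Root 35: left subtree has 0 nodes { }, right has 4 {28, 31, 9, 8}.
    Root 28: left subtree has 0 nodes { }, right has 3 {31, 9, 8}.
      Root 31: left subtree has 0 nodes { }, right has 2 {9, 8}.
        Root 8: left subtree has 1 node {9}, right has 0 { }.
  Root 39: left subtree has 0 nodes { }, right has 3 {10, 5, 36}.
    Root 36: left subtree has 2 nodes {10, 5}, right has 0 { }.
      Root 5: left subtree has 1 node {10}, right has 0 { }.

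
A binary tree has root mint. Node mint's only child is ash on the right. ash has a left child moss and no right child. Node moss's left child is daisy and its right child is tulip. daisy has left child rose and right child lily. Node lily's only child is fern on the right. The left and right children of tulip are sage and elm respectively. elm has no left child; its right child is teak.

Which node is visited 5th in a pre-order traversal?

Pre-order visits the node, then its left subtree, then its right subtree.
Visit mint.
At mint: no left child.
At mint: go right to ash.
  Visit ash.
  At ash: go left to moss.
    Visit moss.
    At moss: go left to daisy.
      Visit daisy.
      At daisy: go left to rose.
        rose is a leaf — visit rose.
      At daisy: go right to lily.
        Visit lily.
        At lily: no left child.
        At lily: go right to fern.
          fern is a leaf — visit fern.
    At moss: go right to tulip.
      Visit tulip.
      At tulip: go left to sage.
        sage is a leaf — visit sage.
      At tulip: go right to elm.
        Visit elm.
        At elm: no left child.
        At elm: go right to teak.
          teak is a leaf — visit teak.
  At ash: no right child.
Full pre-order sequence: mint, ash, moss, daisy, rose, lily, fern, tulip, sage, elm, teak.

rose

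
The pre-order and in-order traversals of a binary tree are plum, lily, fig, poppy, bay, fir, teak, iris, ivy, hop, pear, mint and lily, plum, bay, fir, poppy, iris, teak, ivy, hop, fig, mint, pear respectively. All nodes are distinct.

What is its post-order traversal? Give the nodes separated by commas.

lily, fir, bay, iris, hop, ivy, teak, poppy, mint, pear, fig, plum

The first element of pre-order is the root; it splits in-order into left and right subtrees.
Root plum: left subtree has 1 node {lily}, right has 10 {bay, fir, poppy, iris, teak, ivy, hop, fig, mint, pear}.
  Root fig: left subtree has 7 nodes {bay, fir, poppy, iris, teak, ivy, hop}, right has 2 {mint, pear}.
    Root poppy: left subtree has 2 nodes {bay, fir}, right has 4 {iris, teak, ivy, hop}.
      Root bay: left subtree has 0 nodes { }, right has 1 {fir}.
      Root teak: left subtree has 1 node {iris}, right has 2 {ivy, hop}.
        Root ivy: left subtree has 0 nodes { }, right has 1 {hop}.
    Root pear: left subtree has 1 node {mint}, right has 0 { }.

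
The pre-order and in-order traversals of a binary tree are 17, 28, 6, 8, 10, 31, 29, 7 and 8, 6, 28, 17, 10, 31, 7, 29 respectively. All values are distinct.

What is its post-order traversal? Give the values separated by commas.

8, 6, 28, 7, 29, 31, 10, 17

The first element of pre-order is the root; it splits in-order into left and right subtrees.
Root 17: left subtree has 3 nodes {8, 6, 28}, right has 4 {10, 31, 7, 29}.
  Root 28: left subtree has 2 nodes {8, 6}, right has 0 { }.
    Root 6: left subtree has 1 node {8}, right has 0 { }.
  Root 10: left subtree has 0 nodes { }, right has 3 {31, 7, 29}.
    Root 31: left subtree has 0 nodes { }, right has 2 {7, 29}.
      Root 29: left subtree has 1 node {7}, right has 0 { }.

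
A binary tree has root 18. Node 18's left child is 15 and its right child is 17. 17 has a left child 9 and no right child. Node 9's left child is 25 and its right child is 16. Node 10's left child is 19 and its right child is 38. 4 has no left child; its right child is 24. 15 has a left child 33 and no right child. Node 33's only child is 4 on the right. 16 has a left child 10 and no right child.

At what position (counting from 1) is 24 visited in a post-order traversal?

Post-order visits the left subtree, then the right subtree, then the node.
At 18: go left to 15.
  At 15: go left to 33.
    At 33: no left child.
    At 33: go right to 4.
      At 4: no left child.
      At 4: go right to 24.
        24 is a leaf — visit 24.
      Visit 4.
    Visit 33.
  At 15: no right child.
  Visit 15.
At 18: go right to 17.
  At 17: go left to 9.
    At 9: go left to 25.
      25 is a leaf — visit 25.
    At 9: go right to 16.
      At 16: go left to 10.
        At 10: go left to 19.
          19 is a leaf — visit 19.
        At 10: go right to 38.
          38 is a leaf — visit 38.
        Visit 10.
      At 16: no right child.
      Visit 16.
    Visit 9.
  At 17: no right child.
  Visit 17.
Visit 18.
Full post-order sequence: 24, 4, 33, 15, 25, 19, 38, 10, 16, 9, 17, 18.

1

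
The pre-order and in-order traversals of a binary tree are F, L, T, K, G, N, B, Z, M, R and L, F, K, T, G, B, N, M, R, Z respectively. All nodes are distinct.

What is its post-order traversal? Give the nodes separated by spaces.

The first element of pre-order is the root; it splits in-order into left and right subtrees.
Root F: left subtree has 1 node {L}, right has 8 {K, T, G, B, N, M, R, Z}.
  Root T: left subtree has 1 node {K}, right has 6 {G, B, N, M, R, Z}.
    Root G: left subtree has 0 nodes { }, right has 5 {B, N, M, R, Z}.
      Root N: left subtree has 1 node {B}, right has 3 {M, R, Z}.
        Root Z: left subtree has 2 nodes {M, R}, right has 0 { }.
          Root M: left subtree has 0 nodes { }, right has 1 {R}.

L K B R M Z N G T F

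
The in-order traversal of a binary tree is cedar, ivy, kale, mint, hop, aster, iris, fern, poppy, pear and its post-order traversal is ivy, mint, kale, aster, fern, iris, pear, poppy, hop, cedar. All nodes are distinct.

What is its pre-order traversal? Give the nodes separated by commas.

cedar, hop, kale, ivy, mint, poppy, iris, aster, fern, pear

The last element of post-order is the root; it splits in-order into left and right subtrees.
Root cedar: left subtree has 0 nodes { }, right has 9 {ivy, kale, mint, hop, aster, iris, fern, poppy, pear}.
  Root hop: left subtree has 3 nodes {ivy, kale, mint}, right has 5 {aster, iris, fern, poppy, pear}.
    Root kale: left subtree has 1 node {ivy}, right has 1 {mint}.
    Root poppy: left subtree has 3 nodes {aster, iris, fern}, right has 1 {pear}.
      Root iris: left subtree has 1 node {aster}, right has 1 {fern}.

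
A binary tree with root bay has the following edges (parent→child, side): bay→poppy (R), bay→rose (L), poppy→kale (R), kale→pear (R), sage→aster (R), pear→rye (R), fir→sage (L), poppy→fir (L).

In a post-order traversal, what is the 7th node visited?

kale

Post-order visits the left subtree, then the right subtree, then the node.
At bay: go left to rose.
  rose is a leaf — visit rose.
At bay: go right to poppy.
  At poppy: go left to fir.
    At fir: go left to sage.
      At sage: no left child.
      At sage: go right to aster.
        aster is a leaf — visit aster.
      Visit sage.
    At fir: no right child.
    Visit fir.
  At poppy: go right to kale.
    At kale: no left child.
    At kale: go right to pear.
      At pear: no left child.
      At pear: go right to rye.
        rye is a leaf — visit rye.
      Visit pear.
    Visit kale.
  Visit poppy.
Visit bay.
Full post-order sequence: rose, aster, sage, fir, rye, pear, kale, poppy, bay.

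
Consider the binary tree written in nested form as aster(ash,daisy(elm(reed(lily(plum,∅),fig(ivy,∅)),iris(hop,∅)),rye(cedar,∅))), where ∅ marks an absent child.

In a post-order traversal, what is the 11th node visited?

Post-order visits the left subtree, then the right subtree, then the node.
At aster: go left to ash.
  ash is a leaf — visit ash.
At aster: go right to daisy.
  At daisy: go left to elm.
    At elm: go left to reed.
      At reed: go left to lily.
        At lily: go left to plum.
          plum is a leaf — visit plum.
        At lily: no right child.
        Visit lily.
      At reed: go right to fig.
        At fig: go left to ivy.
          ivy is a leaf — visit ivy.
        At fig: no right child.
        Visit fig.
      Visit reed.
    At elm: go right to iris.
      At iris: go left to hop.
        hop is a leaf — visit hop.
      At iris: no right child.
      Visit iris.
    Visit elm.
  At daisy: go right to rye.
    At rye: go left to cedar.
      cedar is a leaf — visit cedar.
    At rye: no right child.
    Visit rye.
  Visit daisy.
Visit aster.
Full post-order sequence: ash, plum, lily, ivy, fig, reed, hop, iris, elm, cedar, rye, daisy, aster.

rye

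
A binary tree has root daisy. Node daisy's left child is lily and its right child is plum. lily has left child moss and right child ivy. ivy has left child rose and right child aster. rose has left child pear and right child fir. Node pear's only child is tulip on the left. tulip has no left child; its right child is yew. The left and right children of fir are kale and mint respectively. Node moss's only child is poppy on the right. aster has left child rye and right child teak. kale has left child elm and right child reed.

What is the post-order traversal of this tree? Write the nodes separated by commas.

poppy, moss, yew, tulip, pear, elm, reed, kale, mint, fir, rose, rye, teak, aster, ivy, lily, plum, daisy

Post-order visits the left subtree, then the right subtree, then the node.
At daisy: go left to lily.
  At lily: go left to moss.
    At moss: no left child.
    At moss: go right to poppy.
      poppy is a leaf — visit poppy.
    Visit moss.
  At lily: go right to ivy.
    At ivy: go left to rose.
      At rose: go left to pear.
        At pear: go left to tulip.
          At tulip: no left child.
          At tulip: go right to yew.
            yew is a leaf — visit yew.
          Visit tulip.
        At pear: no right child.
        Visit pear.
      At rose: go right to fir.
        At fir: go left to kale.
          At kale: go left to elm.
            elm is a leaf — visit elm.
          At kale: go right to reed.
            reed is a leaf — visit reed.
          Visit kale.
        At fir: go right to mint.
          mint is a leaf — visit mint.
        Visit fir.
      Visit rose.
    At ivy: go right to aster.
      At aster: go left to rye.
        rye is a leaf — visit rye.
      At aster: go right to teak.
        teak is a leaf — visit teak.
      Visit aster.
    Visit ivy.
  Visit lily.
At daisy: go right to plum.
  plum is a leaf — visit plum.
Visit daisy.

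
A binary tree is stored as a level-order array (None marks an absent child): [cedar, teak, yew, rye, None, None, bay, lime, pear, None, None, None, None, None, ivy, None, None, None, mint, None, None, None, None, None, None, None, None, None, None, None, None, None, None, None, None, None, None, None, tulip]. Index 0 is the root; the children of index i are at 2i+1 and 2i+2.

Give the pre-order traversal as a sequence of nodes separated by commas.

Pre-order visits the node, then its left subtree, then its right subtree.
Visit cedar.
At cedar: go left to teak.
  Visit teak.
  At teak: go left to rye.
    Visit rye.
    At rye: go left to lime.
      lime is a leaf — visit lime.
    At rye: go right to pear.
      Visit pear.
      At pear: no left child.
      At pear: go right to mint.
        Visit mint.
        At mint: no left child.
        At mint: go right to tulip.
          tulip is a leaf — visit tulip.
  At teak: no right child.
At cedar: go right to yew.
  Visit yew.
  At yew: no left child.
  At yew: go right to bay.
    Visit bay.
    At bay: no left child.
    At bay: go right to ivy.
      ivy is a leaf — visit ivy.

cedar, teak, rye, lime, pear, mint, tulip, yew, bay, ivy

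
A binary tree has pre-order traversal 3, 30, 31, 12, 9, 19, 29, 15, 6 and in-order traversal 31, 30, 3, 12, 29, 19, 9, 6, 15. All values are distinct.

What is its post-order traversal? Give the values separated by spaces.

The first element of pre-order is the root; it splits in-order into left and right subtrees.
Root 3: left subtree has 2 nodes {31, 30}, right has 6 {12, 29, 19, 9, 6, 15}.
  Root 30: left subtree has 1 node {31}, right has 0 { }.
  Root 12: left subtree has 0 nodes { }, right has 5 {29, 19, 9, 6, 15}.
    Root 9: left subtree has 2 nodes {29, 19}, right has 2 {6, 15}.
      Root 19: left subtree has 1 node {29}, right has 0 { }.
      Root 15: left subtree has 1 node {6}, right has 0 { }.

31 30 29 19 6 15 9 12 3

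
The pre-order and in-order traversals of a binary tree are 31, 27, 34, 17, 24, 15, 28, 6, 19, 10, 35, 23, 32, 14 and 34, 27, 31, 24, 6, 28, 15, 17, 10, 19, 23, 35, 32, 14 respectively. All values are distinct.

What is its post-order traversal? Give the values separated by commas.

34, 27, 6, 28, 15, 24, 10, 23, 14, 32, 35, 19, 17, 31

The first element of pre-order is the root; it splits in-order into left and right subtrees.
Root 31: left subtree has 2 nodes {34, 27}, right has 11 {24, 6, 28, 15, 17, 10, 19, 23, 35, 32, 14}.
  Root 27: left subtree has 1 node {34}, right has 0 { }.
  Root 17: left subtree has 4 nodes {24, 6, 28, 15}, right has 6 {10, 19, 23, 35, 32, 14}.
    Root 24: left subtree has 0 nodes { }, right has 3 {6, 28, 15}.
      Root 15: left subtree has 2 nodes {6, 28}, right has 0 { }.
        Root 28: left subtree has 1 node {6}, right has 0 { }.
    Root 19: left subtree has 1 node {10}, right has 4 {23, 35, 32, 14}.
      Root 35: left subtree has 1 node {23}, right has 2 {32, 14}.
        Root 32: left subtree has 0 nodes { }, right has 1 {14}.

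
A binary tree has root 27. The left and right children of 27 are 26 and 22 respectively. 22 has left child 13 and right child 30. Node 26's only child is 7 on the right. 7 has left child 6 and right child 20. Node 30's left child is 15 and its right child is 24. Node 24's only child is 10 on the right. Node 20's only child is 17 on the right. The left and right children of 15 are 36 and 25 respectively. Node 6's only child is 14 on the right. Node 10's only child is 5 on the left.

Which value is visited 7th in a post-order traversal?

13

Post-order visits the left subtree, then the right subtree, then the node.
At 27: go left to 26.
  At 26: no left child.
  At 26: go right to 7.
    At 7: go left to 6.
      At 6: no left child.
      At 6: go right to 14.
        14 is a leaf — visit 14.
      Visit 6.
    At 7: go right to 20.
      At 20: no left child.
      At 20: go right to 17.
        17 is a leaf — visit 17.
      Visit 20.
    Visit 7.
  Visit 26.
At 27: go right to 22.
  At 22: go left to 13.
    13 is a leaf — visit 13.
  At 22: go right to 30.
    At 30: go left to 15.
      At 15: go left to 36.
        36 is a leaf — visit 36.
      At 15: go right to 25.
        25 is a leaf — visit 25.
      Visit 15.
    At 30: go right to 24.
      At 24: no left child.
      At 24: go right to 10.
        At 10: go left to 5.
          5 is a leaf — visit 5.
        At 10: no right child.
        Visit 10.
      Visit 24.
    Visit 30.
  Visit 22.
Visit 27.
Full post-order sequence: 14, 6, 17, 20, 7, 26, 13, 36, 25, 15, 5, 10, 24, 30, 22, 27.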